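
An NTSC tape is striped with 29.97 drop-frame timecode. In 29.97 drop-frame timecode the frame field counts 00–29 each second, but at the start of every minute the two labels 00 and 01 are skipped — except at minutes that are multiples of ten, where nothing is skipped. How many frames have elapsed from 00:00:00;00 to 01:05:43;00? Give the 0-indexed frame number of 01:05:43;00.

118172

As if non-drop at 30 labels/s: (1 × 3600 + 5 × 60 + 43) × 30 + 0 = 118290.
Minute boundaries passed: 65; those not divisible by 10: 65 − 6 = 59; dropped labels = 2 × 59 = 118.
Actual frame index = 118290 − 118 = 118172.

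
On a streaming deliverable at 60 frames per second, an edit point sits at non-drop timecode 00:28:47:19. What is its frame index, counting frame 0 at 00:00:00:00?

Total seconds to the label: (0 × 3600 + 28 × 60 + 47) = 1727.
Frame index = 1727 × 60 + 19 = 103639.

103639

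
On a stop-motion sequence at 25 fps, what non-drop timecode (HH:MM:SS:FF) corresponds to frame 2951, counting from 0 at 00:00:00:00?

2951 ÷ 25 = 118 full seconds, remainder 1 frame.
118 s = 0 h 1 min 58 s.
Timecode: 00:01:58:01.

00:01:58:01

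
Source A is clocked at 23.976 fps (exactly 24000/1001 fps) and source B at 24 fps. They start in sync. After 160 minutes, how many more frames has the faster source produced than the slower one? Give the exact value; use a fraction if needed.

160 min = 9600 s.
A emits 24000/1001 × 9600 = 230400000/1001 frames; B emits 24 × 9600 = 230400.
Difference = 230400/1001 frames (≈ 230.1698); B is ahead of A.

230400/1001 frames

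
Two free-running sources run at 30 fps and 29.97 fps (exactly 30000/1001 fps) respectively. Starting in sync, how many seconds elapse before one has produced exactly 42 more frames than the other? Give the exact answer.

The gap grows by |30000/1001 − 30| = 30/1001 frames per second.
Time for a 42-frame gap: 42 ÷ (30/1001) = 1401.4 s.

1401.4 seconds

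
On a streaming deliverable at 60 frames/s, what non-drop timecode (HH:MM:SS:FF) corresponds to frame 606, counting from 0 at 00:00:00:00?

00:00:10:06

606 ÷ 60 = 10 full seconds, remainder 6 frames.
10 s = 0 h 0 min 10 s.
Timecode: 00:00:10:06.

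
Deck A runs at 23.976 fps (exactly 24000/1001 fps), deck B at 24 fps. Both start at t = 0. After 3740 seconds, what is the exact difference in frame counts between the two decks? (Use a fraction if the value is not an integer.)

8160/91 frames

A emits 24000/1001 × 3740 = 8160000/91 frames; B emits 24 × 3740 = 89760.
Difference = 8160/91 frames (≈ 89.6703); B is ahead of A.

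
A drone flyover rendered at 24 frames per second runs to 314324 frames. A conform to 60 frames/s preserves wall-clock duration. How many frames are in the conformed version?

785810 frames

Frames at target rate = 314324 × (60) / (24) = 785810.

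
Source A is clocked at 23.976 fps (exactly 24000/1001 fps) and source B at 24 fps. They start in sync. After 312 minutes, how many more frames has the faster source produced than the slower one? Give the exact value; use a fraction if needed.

34560/77 frames

312 min = 18720 s.
A emits 24000/1001 × 18720 = 34560000/77 frames; B emits 24 × 18720 = 449280.
Difference = 34560/77 frames (≈ 448.8312); B is ahead of A.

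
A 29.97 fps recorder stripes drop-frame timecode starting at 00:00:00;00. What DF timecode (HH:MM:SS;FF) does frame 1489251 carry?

Ten DF minutes hold 17982 frames, so frame 1489251 lies in block 82 (frames 1474524–1492505) with 14727 frames into that block.
The block's first minute is 1800 frames and the rest 1798 each; 14727 frames reaches minute 8, so 82 × 18 + 8 × 2 = 1492 labels have been skipped so far.
Adding those back, label number 1489251 + 1492 = 1490743 at 30 labels/s is 49691 s + 13 f = 13 h 48 min 11 s frame 13, i.e. 13:48:11;13.

13:48:11;13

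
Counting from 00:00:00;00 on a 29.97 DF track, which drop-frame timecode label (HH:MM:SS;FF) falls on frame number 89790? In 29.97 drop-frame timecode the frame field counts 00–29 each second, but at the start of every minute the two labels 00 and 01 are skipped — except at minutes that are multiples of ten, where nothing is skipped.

00:49:56;00

Each 10-minute DF block holds 10 × 60 × 30 − 9 × 2 = 17982 frames. 89790 ÷ 17982 → 4 full blocks, remainder 17862.
Within the partial block the first minute is 1800 frames and each further minute 1798, so 9 further minute boundaries passed. Total skipped labels = 18 × 4 + 2 × 9 = 90.
Non-drop label index = 89790 + 90 = 89880; at 30 labels/s that is 00:49:56:00, i.e. DF 00:49:56;00.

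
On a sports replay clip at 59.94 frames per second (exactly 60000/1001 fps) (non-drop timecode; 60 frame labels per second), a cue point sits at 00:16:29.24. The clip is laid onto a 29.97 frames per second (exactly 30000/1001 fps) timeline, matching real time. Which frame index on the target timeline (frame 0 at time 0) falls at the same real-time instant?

frame 29682

Source frame index: (0×3600 + 16×60 + 29) × 60 + 24 = 59364.
Real time: 59364 / (60000/1001) = 4951947/5000 s.
Target frame: (4951947/5000) × (30000/1001) = 29682.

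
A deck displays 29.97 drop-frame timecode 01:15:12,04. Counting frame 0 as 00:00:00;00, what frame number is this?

Complete 10-minute blocks: 7, each 17982 frames → 125874.
Remaining 5 whole minutes in the current block: 1800 + 4 × 1798 = 8992 frames.
Within the current minute: 12 × 30 + 4 − 2 = 362 (labels ;00/;01 skipped at this minute). Total = 125874 + 8992 + 362 = 135228.

135228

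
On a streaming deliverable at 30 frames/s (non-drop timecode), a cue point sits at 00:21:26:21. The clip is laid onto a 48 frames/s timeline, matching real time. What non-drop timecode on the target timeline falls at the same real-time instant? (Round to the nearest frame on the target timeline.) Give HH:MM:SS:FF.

Source frame index: (0×3600 + 21×60 + 26) × 30 + 21 = 38601.
Real time: 38601 / (30) = 12867/10 s.
Target frame: (12867/10) × (48) = 308808/5 ≈ 61761.600 → 61762.
At 48 labels/s: frame 61762 → 00:21:26:34.

00:21:26:34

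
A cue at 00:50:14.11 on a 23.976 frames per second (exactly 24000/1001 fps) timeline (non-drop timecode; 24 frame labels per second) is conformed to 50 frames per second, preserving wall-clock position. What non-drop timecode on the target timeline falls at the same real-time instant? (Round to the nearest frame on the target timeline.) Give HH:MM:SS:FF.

Source frame index: (0×3600 + 50×60 + 14) × 24 + 11 = 72347.
Real time: 72347 / (24000/1001) = 72419347/24000 s.
Target frame: (72419347/24000) × (50) = 72419347/480 ≈ 150873.640 → 150874.
At 50 labels/s: frame 150874 → 00:50:17:24.

00:50:17:24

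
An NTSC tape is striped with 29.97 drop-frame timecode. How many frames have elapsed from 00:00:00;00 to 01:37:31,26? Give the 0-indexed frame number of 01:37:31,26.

Complete 10-minute blocks: 9, each 17982 frames → 161838.
Remaining 7 whole minutes in the current block: 1800 + 6 × 1798 = 12588 frames.
Within the current minute: 31 × 30 + 26 − 2 = 954 (labels ;00/;01 skipped at this minute). Total = 161838 + 12588 + 954 = 175380.

175380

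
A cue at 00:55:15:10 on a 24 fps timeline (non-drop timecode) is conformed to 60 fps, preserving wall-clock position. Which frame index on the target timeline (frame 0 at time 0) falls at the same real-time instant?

Source frame index: (0×3600 + 55×60 + 15) × 24 + 10 = 79570.
Real time: 79570 / (24) = 39785/12 s.
Target frame: (39785/12) × (60) = 198925.

frame 198925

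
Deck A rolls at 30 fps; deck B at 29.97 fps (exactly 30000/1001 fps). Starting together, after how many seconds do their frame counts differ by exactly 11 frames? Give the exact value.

11011/30 seconds

The gap grows by |30000/1001 − 30| = 30/1001 frames per second.
Time for a 11-frame gap: 11 ÷ (30/1001) = 11011/30 s.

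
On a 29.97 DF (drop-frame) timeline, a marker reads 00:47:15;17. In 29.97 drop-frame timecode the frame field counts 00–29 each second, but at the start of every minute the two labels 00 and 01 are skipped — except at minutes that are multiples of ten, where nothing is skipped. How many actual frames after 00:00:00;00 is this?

84981

Complete 10-minute blocks: 4, each 17982 frames → 71928.
Remaining 7 whole minutes in the current block: 1800 + 6 × 1798 = 12588 frames.
Within the current minute: 15 × 30 + 17 − 2 = 465 (labels ;00/;01 skipped at this minute). Total = 71928 + 12588 + 465 = 84981.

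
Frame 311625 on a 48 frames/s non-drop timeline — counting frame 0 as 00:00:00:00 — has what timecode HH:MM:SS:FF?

01:48:12:09

311625 ÷ 48 = 6492 full seconds, remainder 9 frames.
6492 s = 1 h 48 min 12 s.
Timecode: 01:48:12:09.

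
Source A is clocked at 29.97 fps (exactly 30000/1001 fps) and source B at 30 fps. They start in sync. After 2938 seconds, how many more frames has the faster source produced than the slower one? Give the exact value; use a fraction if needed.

6780/77 frames

A emits 30000/1001 × 2938 = 6780000/77 frames; B emits 30 × 2938 = 88140.
Difference = 6780/77 frames (≈ 88.0519); B is ahead of A.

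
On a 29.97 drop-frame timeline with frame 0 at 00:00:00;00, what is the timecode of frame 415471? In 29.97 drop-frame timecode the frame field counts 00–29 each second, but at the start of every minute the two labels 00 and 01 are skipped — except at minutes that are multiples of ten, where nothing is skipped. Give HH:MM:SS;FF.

Ten DF minutes hold 17982 frames, so frame 415471 lies in block 23 (frames 413586–431567) with 1885 frames into that block.
The block's first minute is 1800 frames and the rest 1798 each; 1885 frames reaches minute 1, so 23 × 18 + 1 × 2 = 416 labels have been skipped so far.
Adding those back, label number 415471 + 416 = 415887 at 30 labels/s is 13862 s + 27 f = 3 h 51 min 2 s frame 27, i.e. 03:51:02;27.

03:51:02;27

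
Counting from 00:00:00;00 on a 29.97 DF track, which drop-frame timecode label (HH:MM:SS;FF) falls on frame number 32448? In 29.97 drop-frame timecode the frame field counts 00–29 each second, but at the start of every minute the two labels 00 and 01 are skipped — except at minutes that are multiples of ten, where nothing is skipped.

Ten DF minutes hold 17982 frames, so frame 32448 lies in block 1 (frames 17982–35963) with 14466 frames into that block.
The block's first minute is 1800 frames and the rest 1798 each; 14466 frames reaches minute 8, so 1 × 18 + 8 × 2 = 34 labels have been skipped so far.
Adding those back, label number 32448 + 34 = 32482 at 30 labels/s is 1082 s + 22 f = 0 h 18 min 2 s frame 22, i.e. 00:18:02;22.

00:18:02;22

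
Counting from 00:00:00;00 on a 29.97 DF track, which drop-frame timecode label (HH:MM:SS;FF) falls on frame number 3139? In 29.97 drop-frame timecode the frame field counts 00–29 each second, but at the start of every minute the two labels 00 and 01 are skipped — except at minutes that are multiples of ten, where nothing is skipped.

Ten DF minutes hold 17982 frames, so frame 3139 lies in block 0 (frames 0–17981) with 3139 frames into that block.
The block's first minute is 1800 frames and the rest 1798 each; 3139 frames reaches minute 1, so 0 × 18 + 1 × 2 = 2 labels have been skipped so far.
Adding those back, label number 3139 + 2 = 3141 at 30 labels/s is 104 s + 21 f = 0 h 1 min 44 s frame 21, i.e. 00:01:44;21.

00:01:44;21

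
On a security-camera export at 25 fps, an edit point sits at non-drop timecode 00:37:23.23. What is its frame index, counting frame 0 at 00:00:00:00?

Total seconds to the label: (0 × 3600 + 37 × 60 + 23) = 2243.
Frame index = 2243 × 25 + 23 = 56098.

56098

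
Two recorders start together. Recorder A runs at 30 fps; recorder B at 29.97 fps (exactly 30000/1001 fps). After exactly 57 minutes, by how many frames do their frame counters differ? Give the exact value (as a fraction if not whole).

57 min = 3420 s.
A emits 30 × 3420 = 102600 frames; B emits 30000/1001 × 3420 = 102600000/1001.
Difference = 102600/1001 frames (≈ 102.4975); B is behind A.

102600/1001 frames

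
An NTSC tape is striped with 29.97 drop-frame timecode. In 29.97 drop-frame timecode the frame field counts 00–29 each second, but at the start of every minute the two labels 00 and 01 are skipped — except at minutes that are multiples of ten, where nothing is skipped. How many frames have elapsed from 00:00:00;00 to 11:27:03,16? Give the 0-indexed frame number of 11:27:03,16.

1235468

Complete 10-minute blocks: 68, each 17982 frames → 1222776.
Remaining 7 whole minutes in the current block: 1800 + 6 × 1798 = 12588 frames.
Within the current minute: 3 × 30 + 16 − 2 = 104 (labels ;00/;01 skipped at this minute). Total = 1222776 + 12588 + 104 = 1235468.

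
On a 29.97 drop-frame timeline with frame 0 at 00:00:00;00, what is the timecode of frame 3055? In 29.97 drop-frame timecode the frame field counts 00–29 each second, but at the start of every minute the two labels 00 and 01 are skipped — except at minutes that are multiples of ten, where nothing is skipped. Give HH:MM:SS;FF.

Each 10-minute DF block holds 10 × 60 × 30 − 9 × 2 = 17982 frames. 3055 ÷ 17982 → 0 full blocks, remainder 3055.
Within the partial block the first minute is 1800 frames and each further minute 1798, so 1 further minute boundary passed. Total skipped labels = 18 × 0 + 2 × 1 = 2.
Non-drop label index = 3055 + 2 = 3057; at 30 labels/s that is 00:01:41:27, i.e. DF 00:01:41;27.

00:01:41;27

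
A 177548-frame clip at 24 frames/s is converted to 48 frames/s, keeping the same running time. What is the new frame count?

Frames at target rate = 177548 × (48) / (24) = 355096.

355096 frames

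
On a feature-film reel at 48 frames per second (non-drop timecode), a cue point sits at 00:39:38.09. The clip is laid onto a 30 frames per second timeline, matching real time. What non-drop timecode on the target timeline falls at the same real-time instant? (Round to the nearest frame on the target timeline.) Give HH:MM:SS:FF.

Source frame index: (0×3600 + 39×60 + 38) × 48 + 9 = 114153.
Real time: 114153 / (48) = 38051/16 s.
Target frame: (38051/16) × (30) = 570765/8 ≈ 71345.625 → 71346.
At 30 labels/s: frame 71346 → 00:39:38:06.

00:39:38:06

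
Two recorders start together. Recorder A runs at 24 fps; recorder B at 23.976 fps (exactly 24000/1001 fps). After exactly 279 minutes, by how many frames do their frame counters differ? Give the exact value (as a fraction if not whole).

401760/1001 frames

279 min = 16740 s.
A emits 24 × 16740 = 401760 frames; B emits 24000/1001 × 16740 = 401760000/1001.
Difference = 401760/1001 frames (≈ 401.3586); B is behind A.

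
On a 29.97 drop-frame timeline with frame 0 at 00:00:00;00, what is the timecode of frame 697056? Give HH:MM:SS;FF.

Ten DF minutes hold 17982 frames, so frame 697056 lies in block 38 (frames 683316–701297) with 13740 frames into that block.
The block's first minute is 1800 frames and the rest 1798 each; 13740 frames reaches minute 7, so 38 × 18 + 7 × 2 = 698 labels have been skipped so far.
Adding those back, label number 697056 + 698 = 697754 at 30 labels/s is 23258 s + 14 f = 6 h 27 min 38 s frame 14, i.e. 06:27:38;14.

06:27:38;14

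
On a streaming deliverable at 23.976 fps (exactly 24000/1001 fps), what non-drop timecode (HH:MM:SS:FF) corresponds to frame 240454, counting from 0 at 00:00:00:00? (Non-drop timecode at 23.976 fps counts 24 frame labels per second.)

240454 ÷ 24 = 10018 full seconds, remainder 22 frames.
10018 s = 2 h 46 min 58 s.
Timecode: 02:46:58:22.

02:46:58:22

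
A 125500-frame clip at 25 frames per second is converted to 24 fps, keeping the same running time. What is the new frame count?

120480 frames

Target frames = source frames × (target rate / source rate) = 125500 × (24)/(25) = 125500 × 24/25 = 120480.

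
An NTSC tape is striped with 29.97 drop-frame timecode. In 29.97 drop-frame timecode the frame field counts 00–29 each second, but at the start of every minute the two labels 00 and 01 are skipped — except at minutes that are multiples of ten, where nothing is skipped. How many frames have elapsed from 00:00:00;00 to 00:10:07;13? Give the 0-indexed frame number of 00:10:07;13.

18205

Complete 10-minute blocks: 1, each 17982 frames → 17982.
Remaining 0 whole minutes in the current block: 0 frames.
Within the current minute: 7 × 30 + 13 = 223. Total = 17982 + 0 + 223 = 18205.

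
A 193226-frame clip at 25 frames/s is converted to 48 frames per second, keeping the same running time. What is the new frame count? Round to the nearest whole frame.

370994 frames

Frames at target rate = 193226 × (48) / (25) = 9274848/25 ≈ 370993.920.
Nearest whole frame: 370994.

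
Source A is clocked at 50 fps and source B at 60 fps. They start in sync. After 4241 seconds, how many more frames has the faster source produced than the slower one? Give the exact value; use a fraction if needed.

A emits 50 × 4241 = 212050 frames; B emits 60 × 4241 = 254460.
Difference = 42410 frames; B is ahead of A.

42410 frames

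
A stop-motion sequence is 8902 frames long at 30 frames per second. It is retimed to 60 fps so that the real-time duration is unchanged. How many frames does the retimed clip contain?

17804 frames

Target frames = source frames × (target rate / source rate) = 8902 × (60)/(30) = 8902 × 2 = 17804.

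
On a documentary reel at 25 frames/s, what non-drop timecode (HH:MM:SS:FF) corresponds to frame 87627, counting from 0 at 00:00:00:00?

87627 ÷ 25 = 3505 full seconds, remainder 2 frames.
3505 s = 0 h 58 min 25 s.
Timecode: 00:58:25:02.

00:58:25:02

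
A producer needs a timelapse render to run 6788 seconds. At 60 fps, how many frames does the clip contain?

Frames = 6788 × 60 = 407280.

407280 frames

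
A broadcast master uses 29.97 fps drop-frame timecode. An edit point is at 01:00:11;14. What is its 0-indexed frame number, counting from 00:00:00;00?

108236

As if non-drop at 30 labels/s: (1 × 3600 + 0 × 60 + 11) × 30 + 14 = 108344.
Minute boundaries passed: 60; those not divisible by 10: 60 − 6 = 54; dropped labels = 2 × 54 = 108.
Actual frame index = 108344 − 108 = 108236.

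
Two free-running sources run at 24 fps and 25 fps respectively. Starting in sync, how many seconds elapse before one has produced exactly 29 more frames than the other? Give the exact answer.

29 seconds

The gap grows by |25 − 24| = 1 frame per second.
Time for a 29-frame gap: 29 ÷ (1) = 29 s.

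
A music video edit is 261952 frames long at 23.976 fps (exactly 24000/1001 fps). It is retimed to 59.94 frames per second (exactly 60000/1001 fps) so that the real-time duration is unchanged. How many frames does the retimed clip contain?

Target frames = source frames × (target rate / source rate) = 261952 × (60000/1001)/(24000/1001) = 261952 × 5/2 = 654880.

654880 frames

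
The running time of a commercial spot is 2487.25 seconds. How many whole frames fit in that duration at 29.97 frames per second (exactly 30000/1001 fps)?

74542 frames

Frames = 2487.25 × 30000/1001 = 74617500/1001 ≈ 74542.9570.
Complete frames: 74542.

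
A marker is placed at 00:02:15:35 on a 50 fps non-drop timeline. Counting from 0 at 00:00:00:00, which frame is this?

Total seconds to the label: (0 × 3600 + 2 × 60 + 15) = 135.
Frame index = 135 × 50 + 35 = 6785.

frame 6785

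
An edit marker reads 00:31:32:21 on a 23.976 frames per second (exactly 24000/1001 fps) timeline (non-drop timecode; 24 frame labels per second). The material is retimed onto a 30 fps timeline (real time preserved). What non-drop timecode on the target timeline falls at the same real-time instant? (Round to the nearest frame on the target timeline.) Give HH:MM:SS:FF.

Source frame index: (0×3600 + 31×60 + 32) × 24 + 21 = 45429.
Real time: 45429 / (24000/1001) = 15158143/8000 s.
Target frame: (15158143/8000) × (30) = 45474429/800 ≈ 56843.036 → 56843.
At 30 labels/s: frame 56843 → 00:31:34:23.

00:31:34:23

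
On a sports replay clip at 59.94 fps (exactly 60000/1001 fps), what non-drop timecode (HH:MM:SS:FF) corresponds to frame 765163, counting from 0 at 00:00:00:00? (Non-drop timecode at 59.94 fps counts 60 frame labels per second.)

765163 ÷ 60 = 12752 full seconds, remainder 43 frames.
12752 s = 3 h 32 min 32 s.
Timecode: 03:32:32:43.

03:32:32:43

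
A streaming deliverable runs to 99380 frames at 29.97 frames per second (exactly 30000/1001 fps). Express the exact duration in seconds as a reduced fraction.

Running time = 99380 ÷ (30000/1001) = 99380 × 1001/30000 = 4973969/1500 s.

4973969/1500 seconds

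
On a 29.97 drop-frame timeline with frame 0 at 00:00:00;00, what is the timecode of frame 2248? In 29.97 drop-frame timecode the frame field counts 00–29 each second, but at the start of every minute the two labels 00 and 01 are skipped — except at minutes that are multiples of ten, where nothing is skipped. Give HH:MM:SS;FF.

Ten DF minutes hold 17982 frames, so frame 2248 lies in block 0 (frames 0–17981) with 2248 frames into that block.
The block's first minute is 1800 frames and the rest 1798 each; 2248 frames reaches minute 1, so 0 × 18 + 1 × 2 = 2 labels have been skipped so far.
Adding those back, label number 2248 + 2 = 2250 at 30 labels/s is 75 s + 0 f = 0 h 1 min 15 s frame 0, i.e. 00:01:15;00.

00:01:15;00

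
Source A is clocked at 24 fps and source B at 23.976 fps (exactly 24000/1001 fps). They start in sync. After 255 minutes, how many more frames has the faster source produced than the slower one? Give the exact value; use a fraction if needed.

255 min = 15300 s.
A emits 24 × 15300 = 367200 frames; B emits 24000/1001 × 15300 = 367200000/1001.
Difference = 367200/1001 frames (≈ 366.8332); B is behind A.

367200/1001 frames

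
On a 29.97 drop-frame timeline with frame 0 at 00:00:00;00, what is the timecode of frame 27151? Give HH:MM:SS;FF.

Ten DF minutes hold 17982 frames, so frame 27151 lies in block 1 (frames 17982–35963) with 9169 frames into that block.
The block's first minute is 1800 frames and the rest 1798 each; 9169 frames reaches minute 5, so 1 × 18 + 5 × 2 = 28 labels have been skipped so far.
Adding those back, label number 27151 + 28 = 27179 at 30 labels/s is 905 s + 29 f = 0 h 15 min 5 s frame 29, i.e. 00:15:05;29.

00:15:05;29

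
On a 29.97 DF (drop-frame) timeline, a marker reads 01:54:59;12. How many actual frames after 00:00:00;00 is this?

As if non-drop at 30 labels/s: (1 × 3600 + 54 × 60 + 59) × 30 + 12 = 206982.
Minute boundaries passed: 114; those not divisible by 10: 114 − 11 = 103; dropped labels = 2 × 103 = 206.
Actual frame index = 206982 − 206 = 206776.

206776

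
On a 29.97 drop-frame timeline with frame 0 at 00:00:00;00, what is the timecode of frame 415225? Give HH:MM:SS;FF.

03:50:54;19

Each 10-minute DF block holds 10 × 60 × 30 − 9 × 2 = 17982 frames. 415225 ÷ 17982 → 23 full blocks, remainder 1639.
Within the partial block the first minute is 1800 frames and each further minute 1798, so 0 further minute boundaries passed. Total skipped labels = 18 × 23 + 2 × 0 = 414.
Non-drop label index = 415225 + 414 = 415639; at 30 labels/s that is 03:50:54:19, i.e. DF 03:50:54;19.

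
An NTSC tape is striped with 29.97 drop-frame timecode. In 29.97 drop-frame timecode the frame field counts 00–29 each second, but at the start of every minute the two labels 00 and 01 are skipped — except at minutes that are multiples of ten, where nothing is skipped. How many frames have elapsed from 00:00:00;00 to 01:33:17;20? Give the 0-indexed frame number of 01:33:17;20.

167762

As if non-drop at 30 labels/s: (1 × 3600 + 33 × 60 + 17) × 30 + 20 = 167930.
Minute boundaries passed: 93; those not divisible by 10: 93 − 9 = 84; dropped labels = 2 × 84 = 168.
Actual frame index = 167930 − 168 = 167762.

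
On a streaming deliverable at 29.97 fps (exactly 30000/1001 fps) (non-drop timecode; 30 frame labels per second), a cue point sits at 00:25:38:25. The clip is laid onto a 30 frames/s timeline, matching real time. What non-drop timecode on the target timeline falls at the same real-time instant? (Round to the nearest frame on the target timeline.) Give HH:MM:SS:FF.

Source frame index: (0×3600 + 25×60 + 38) × 30 + 25 = 46165.
Real time: 46165 / (30000/1001) = 9242233/6000 s.
Target frame: (9242233/6000) × (30) = 9242233/200 ≈ 46211.165 → 46211.
At 30 labels/s: frame 46211 → 00:25:40:11.

00:25:40:11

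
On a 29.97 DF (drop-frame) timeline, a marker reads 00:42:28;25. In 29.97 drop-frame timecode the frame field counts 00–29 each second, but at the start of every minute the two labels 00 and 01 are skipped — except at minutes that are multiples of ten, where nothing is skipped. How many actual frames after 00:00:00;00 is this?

Complete 10-minute blocks: 4, each 17982 frames → 71928.
Remaining 2 whole minutes in the current block: 1800 + 1 × 1798 = 3598 frames.
Within the current minute: 28 × 30 + 25 − 2 = 863 (labels ;00/;01 skipped at this minute). Total = 71928 + 3598 + 863 = 76389.

76389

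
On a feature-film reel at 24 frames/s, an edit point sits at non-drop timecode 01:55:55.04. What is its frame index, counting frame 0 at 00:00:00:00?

frame 166924

Total seconds to the label: (1 × 3600 + 55 × 60 + 55) = 6955.
Frame index = 6955 × 24 + 4 = 166924.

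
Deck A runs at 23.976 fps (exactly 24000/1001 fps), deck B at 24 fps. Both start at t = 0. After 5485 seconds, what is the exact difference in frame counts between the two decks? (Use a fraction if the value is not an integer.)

131640/1001 frames

A emits 24000/1001 × 5485 = 131640000/1001 frames; B emits 24 × 5485 = 131640.
Difference = 131640/1001 frames (≈ 131.5085); B is ahead of A.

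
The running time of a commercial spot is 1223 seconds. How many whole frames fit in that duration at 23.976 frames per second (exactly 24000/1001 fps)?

Frames = 1223 × 24000/1001 = 29352000/1001 ≈ 29322.6773.
Complete frames: 29322.

29322 frames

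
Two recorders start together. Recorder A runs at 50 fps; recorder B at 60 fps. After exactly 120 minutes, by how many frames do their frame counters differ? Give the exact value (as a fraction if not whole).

120 min = 7200 s.
A emits 50 × 7200 = 360000 frames; B emits 60 × 7200 = 432000.
Difference = 72000 frames; B is ahead of A.

72000 frames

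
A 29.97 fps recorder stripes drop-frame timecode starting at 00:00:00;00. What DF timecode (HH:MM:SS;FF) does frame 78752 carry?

00:43:47;20

Ten DF minutes hold 17982 frames, so frame 78752 lies in block 4 (frames 71928–89909) with 6824 frames into that block.
The block's first minute is 1800 frames and the rest 1798 each; 6824 frames reaches minute 3, so 4 × 18 + 3 × 2 = 78 labels have been skipped so far.
Adding those back, label number 78752 + 78 = 78830 at 30 labels/s is 2627 s + 20 f = 0 h 43 min 47 s frame 20, i.e. 00:43:47;20.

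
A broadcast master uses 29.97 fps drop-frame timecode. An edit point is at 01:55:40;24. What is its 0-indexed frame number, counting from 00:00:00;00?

208016

Complete 10-minute blocks: 11, each 17982 frames → 197802.
Remaining 5 whole minutes in the current block: 1800 + 4 × 1798 = 8992 frames.
Within the current minute: 40 × 30 + 24 − 2 = 1222 (labels ;00/;01 skipped at this minute). Total = 197802 + 8992 + 1222 = 208016.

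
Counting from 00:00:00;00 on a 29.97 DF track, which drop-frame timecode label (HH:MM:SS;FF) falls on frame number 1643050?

15:13:43;04

Each 10-minute DF block holds 10 × 60 × 30 − 9 × 2 = 17982 frames. 1643050 ÷ 17982 → 91 full blocks, remainder 6688.
Within the partial block the first minute is 1800 frames and each further minute 1798, so 3 further minute boundaries passed. Total skipped labels = 18 × 91 + 2 × 3 = 1644.
Non-drop label index = 1643050 + 1644 = 1644694; at 30 labels/s that is 15:13:43:04, i.e. DF 15:13:43;04.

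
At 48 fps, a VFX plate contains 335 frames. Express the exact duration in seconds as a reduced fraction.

335/48 seconds

Running time = 335 ÷ (48) = 335 × 1/48 = 335/48 s.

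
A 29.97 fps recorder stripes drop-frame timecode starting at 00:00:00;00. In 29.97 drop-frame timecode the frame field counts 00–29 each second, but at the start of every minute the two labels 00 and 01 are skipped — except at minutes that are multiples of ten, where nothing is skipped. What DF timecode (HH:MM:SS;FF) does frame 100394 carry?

00:55:49;24

Each 10-minute DF block holds 10 × 60 × 30 − 9 × 2 = 17982 frames. 100394 ÷ 17982 → 5 full blocks, remainder 10484.
Within the partial block the first minute is 1800 frames and each further minute 1798, so 5 further minute boundaries passed. Total skipped labels = 18 × 5 + 2 × 5 = 100.
Non-drop label index = 100394 + 100 = 100494; at 30 labels/s that is 00:55:49:24, i.e. DF 00:55:49;24.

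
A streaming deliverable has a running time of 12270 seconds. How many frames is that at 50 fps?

613500 frames

Frames = 12270 × 50 = 613500.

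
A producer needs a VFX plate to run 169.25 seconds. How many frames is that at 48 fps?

Frames = 169.25 × 48 = 8124.

8124 frames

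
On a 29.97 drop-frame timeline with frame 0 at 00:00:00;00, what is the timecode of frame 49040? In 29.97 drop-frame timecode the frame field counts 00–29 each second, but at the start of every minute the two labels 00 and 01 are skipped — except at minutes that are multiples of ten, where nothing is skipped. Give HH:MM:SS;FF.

Ten DF minutes hold 17982 frames, so frame 49040 lies in block 2 (frames 35964–53945) with 13076 frames into that block.
The block's first minute is 1800 frames and the rest 1798 each; 13076 frames reaches minute 7, so 2 × 18 + 7 × 2 = 50 labels have been skipped so far.
Adding those back, label number 49040 + 50 = 49090 at 30 labels/s is 1636 s + 10 f = 0 h 27 min 16 s frame 10, i.e. 00:27:16;10.

00:27:16;10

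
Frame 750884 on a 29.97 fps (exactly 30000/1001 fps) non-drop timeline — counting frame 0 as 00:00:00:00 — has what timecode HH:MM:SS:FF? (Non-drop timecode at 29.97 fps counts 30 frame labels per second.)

750884 ÷ 30 = 25029 full seconds, remainder 14 frames.
25029 s = 6 h 57 min 9 s.
Timecode: 06:57:09:14.

06:57:09:14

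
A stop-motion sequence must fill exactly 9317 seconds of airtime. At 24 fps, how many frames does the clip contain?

Frames = 9317 × 24 = 223608.

223608 frames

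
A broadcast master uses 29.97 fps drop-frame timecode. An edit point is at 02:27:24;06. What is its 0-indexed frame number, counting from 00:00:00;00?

Complete 10-minute blocks: 14, each 17982 frames → 251748.
Remaining 7 whole minutes in the current block: 1800 + 6 × 1798 = 12588 frames.
Within the current minute: 24 × 30 + 6 − 2 = 724 (labels ;00/;01 skipped at this minute). Total = 251748 + 12588 + 724 = 265060.

265060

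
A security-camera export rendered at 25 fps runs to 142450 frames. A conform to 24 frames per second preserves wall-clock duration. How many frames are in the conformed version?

Target frames = source frames × (target rate / source rate) = 142450 × (24)/(25) = 142450 × 24/25 = 136752.

136752 frames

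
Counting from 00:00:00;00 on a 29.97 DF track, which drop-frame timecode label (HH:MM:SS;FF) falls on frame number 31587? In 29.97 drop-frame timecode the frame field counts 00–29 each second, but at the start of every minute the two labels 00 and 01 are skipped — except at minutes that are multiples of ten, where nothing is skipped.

00:17:33;29

Ten DF minutes hold 17982 frames, so frame 31587 lies in block 1 (frames 17982–35963) with 13605 frames into that block.
The block's first minute is 1800 frames and the rest 1798 each; 13605 frames reaches minute 7, so 1 × 18 + 7 × 2 = 32 labels have been skipped so far.
Adding those back, label number 31587 + 32 = 31619 at 30 labels/s is 1053 s + 29 f = 0 h 17 min 33 s frame 29, i.e. 00:17:33;29.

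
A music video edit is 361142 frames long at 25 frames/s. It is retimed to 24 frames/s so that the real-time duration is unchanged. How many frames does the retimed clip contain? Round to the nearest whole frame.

346696 frames

Frames at target rate = 361142 × (24) / (25) = 8667408/25 ≈ 346696.320.
Nearest whole frame: 346696.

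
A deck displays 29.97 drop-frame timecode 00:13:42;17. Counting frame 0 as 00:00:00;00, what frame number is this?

Complete 10-minute blocks: 1, each 17982 frames → 17982.
Remaining 3 whole minutes in the current block: 1800 + 2 × 1798 = 5396 frames.
Within the current minute: 42 × 30 + 17 − 2 = 1275 (labels ;00/;01 skipped at this minute). Total = 17982 + 5396 + 1275 = 24653.

24653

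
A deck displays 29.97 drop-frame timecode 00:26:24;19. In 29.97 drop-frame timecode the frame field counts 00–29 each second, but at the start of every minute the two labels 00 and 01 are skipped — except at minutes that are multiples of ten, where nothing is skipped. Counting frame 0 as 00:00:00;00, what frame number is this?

As if non-drop at 30 labels/s: (0 × 3600 + 26 × 60 + 24) × 30 + 19 = 47539.
Minute boundaries passed: 26; those not divisible by 10: 26 − 2 = 24; dropped labels = 2 × 24 = 48.
Actual frame index = 47539 − 48 = 47491.

47491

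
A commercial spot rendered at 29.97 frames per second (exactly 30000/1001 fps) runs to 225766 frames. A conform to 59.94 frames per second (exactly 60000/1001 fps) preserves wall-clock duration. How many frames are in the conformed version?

Frames at target rate = 225766 × (60000/1001) / (30000/1001) = 451532.

451532 frames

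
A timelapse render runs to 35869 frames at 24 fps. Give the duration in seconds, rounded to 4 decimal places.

1494.5417 seconds

Running time = 35869 × 1/24 = 35869/24 s ≈ 1494.5417 s.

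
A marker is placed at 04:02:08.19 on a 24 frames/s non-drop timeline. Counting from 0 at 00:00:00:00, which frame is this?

frame 348691

Total seconds to the label: (4 × 3600 + 2 × 60 + 8) = 14528.
Frame index = 14528 × 24 + 19 = 348691.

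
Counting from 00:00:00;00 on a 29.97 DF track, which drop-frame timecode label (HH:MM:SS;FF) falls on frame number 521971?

Each 10-minute DF block holds 10 × 60 × 30 − 9 × 2 = 17982 frames. 521971 ÷ 17982 → 29 full blocks, remainder 493.
Within the partial block the first minute is 1800 frames and each further minute 1798, so 0 further minute boundaries passed. Total skipped labels = 18 × 29 + 2 × 0 = 522.
Non-drop label index = 521971 + 522 = 522493; at 30 labels/s that is 04:50:16:13, i.e. DF 04:50:16;13.

04:50:16;13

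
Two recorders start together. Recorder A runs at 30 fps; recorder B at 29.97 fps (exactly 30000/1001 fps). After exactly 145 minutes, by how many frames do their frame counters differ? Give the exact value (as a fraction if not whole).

145 min = 8700 s.
A emits 30 × 8700 = 261000 frames; B emits 30000/1001 × 8700 = 261000000/1001.
Difference = 261000/1001 frames (≈ 260.7393); B is behind A.

261000/1001 frames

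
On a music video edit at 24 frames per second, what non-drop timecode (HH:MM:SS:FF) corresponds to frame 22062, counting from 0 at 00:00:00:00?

00:15:19:06

22062 ÷ 24 = 919 full seconds, remainder 6 frames.
919 s = 0 h 15 min 19 s.
Timecode: 00:15:19:06.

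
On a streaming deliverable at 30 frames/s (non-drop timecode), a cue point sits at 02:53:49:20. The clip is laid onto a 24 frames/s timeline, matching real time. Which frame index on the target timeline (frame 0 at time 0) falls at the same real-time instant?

Source frame index: (2×3600 + 53×60 + 49) × 30 + 20 = 312890.
Real time: 312890 / (30) = 31289/3 s.
Target frame: (31289/3) × (24) = 250312.

frame 250312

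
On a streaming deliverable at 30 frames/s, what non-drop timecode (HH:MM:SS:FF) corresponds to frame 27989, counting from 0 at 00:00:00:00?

27989 ÷ 30 = 932 full seconds, remainder 29 frames.
932 s = 0 h 15 min 32 s.
Timecode: 00:15:32:29.

00:15:32:29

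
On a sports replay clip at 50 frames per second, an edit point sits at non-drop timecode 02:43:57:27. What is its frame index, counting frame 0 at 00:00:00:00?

Total seconds to the label: (2 × 3600 + 43 × 60 + 57) = 9837.
Frame index = 9837 × 50 + 27 = 491877.

491877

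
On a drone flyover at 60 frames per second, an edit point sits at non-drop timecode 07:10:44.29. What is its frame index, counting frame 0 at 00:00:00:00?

Total seconds to the label: (7 × 3600 + 10 × 60 + 44) = 25844.
Frame index = 25844 × 60 + 29 = 1550669.

frame 1550669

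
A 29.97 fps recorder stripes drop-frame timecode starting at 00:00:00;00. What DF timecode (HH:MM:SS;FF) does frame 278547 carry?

Ten DF minutes hold 17982 frames, so frame 278547 lies in block 15 (frames 269730–287711) with 8817 frames into that block.
The block's first minute is 1800 frames and the rest 1798 each; 8817 frames reaches minute 4, so 15 × 18 + 4 × 2 = 278 labels have been skipped so far.
Adding those back, label number 278547 + 278 = 278825 at 30 labels/s is 9294 s + 5 f = 2 h 34 min 54 s frame 5, i.e. 02:34:54;05.

02:34:54;05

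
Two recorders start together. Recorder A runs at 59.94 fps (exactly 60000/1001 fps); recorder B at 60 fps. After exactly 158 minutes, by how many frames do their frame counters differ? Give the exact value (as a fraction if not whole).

568800/1001 frames

158 min = 9480 s.
A emits 60000/1001 × 9480 = 568800000/1001 frames; B emits 60 × 9480 = 568800.
Difference = 568800/1001 frames (≈ 568.2318); B is ahead of A.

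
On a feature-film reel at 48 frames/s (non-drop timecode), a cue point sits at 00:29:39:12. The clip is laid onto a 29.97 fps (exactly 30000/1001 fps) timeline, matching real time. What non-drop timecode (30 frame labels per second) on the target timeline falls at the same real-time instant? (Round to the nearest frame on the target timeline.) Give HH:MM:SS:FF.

Source frame index: (0×3600 + 29×60 + 39) × 48 + 12 = 85404.
Real time: 85404 / (48) = 7117/4 s.
Target frame: (7117/4) × (30000/1001) = 4852500/91 ≈ 53324.176 → 53324.
At 30 labels/s: frame 53324 → 00:29:37:14.

00:29:37:14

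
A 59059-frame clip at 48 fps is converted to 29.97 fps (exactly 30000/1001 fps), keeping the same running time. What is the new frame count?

36875 frames

Target frames = source frames × (target rate / source rate) = 59059 × (30000/1001)/(48) = 59059 × 625/1001 = 36875.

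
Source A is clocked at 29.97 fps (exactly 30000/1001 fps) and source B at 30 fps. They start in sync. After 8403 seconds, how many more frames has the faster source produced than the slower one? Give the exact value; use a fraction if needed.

A emits 30000/1001 × 8403 = 252090000/1001 frames; B emits 30 × 8403 = 252090.
Difference = 252090/1001 frames (≈ 251.8382); B is ahead of A.

252090/1001 frames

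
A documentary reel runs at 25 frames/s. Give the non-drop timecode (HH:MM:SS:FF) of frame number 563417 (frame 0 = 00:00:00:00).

563417 ÷ 25 = 22536 full seconds, remainder 17 frames.
22536 s = 6 h 15 min 36 s.
Timecode: 06:15:36:17.

06:15:36:17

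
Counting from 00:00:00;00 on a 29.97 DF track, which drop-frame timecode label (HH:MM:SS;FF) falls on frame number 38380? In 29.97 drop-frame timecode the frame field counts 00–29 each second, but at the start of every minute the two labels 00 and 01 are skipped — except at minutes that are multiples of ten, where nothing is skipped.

Ten DF minutes hold 17982 frames, so frame 38380 lies in block 2 (frames 35964–53945) with 2416 frames into that block.
The block's first minute is 1800 frames and the rest 1798 each; 2416 frames reaches minute 1, so 2 × 18 + 1 × 2 = 38 labels have been skipped so far.
Adding those back, label number 38380 + 38 = 38418 at 30 labels/s is 1280 s + 18 f = 0 h 21 min 20 s frame 18, i.e. 00:21:20;18.

00:21:20;18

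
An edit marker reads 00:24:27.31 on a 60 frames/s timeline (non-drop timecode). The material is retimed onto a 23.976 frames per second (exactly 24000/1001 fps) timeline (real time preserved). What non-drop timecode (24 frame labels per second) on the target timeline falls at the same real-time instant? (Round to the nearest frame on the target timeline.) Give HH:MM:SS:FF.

Source frame index: (0×3600 + 24×60 + 27) × 60 + 31 = 88051.
Real time: 88051 / (60) = 88051/60 s.
Target frame: (88051/60) × (24000/1001) = 35220400/1001 ≈ 35185.215 → 35185.
At 24 labels/s: frame 35185 → 00:24:26:01.

00:24:26:01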